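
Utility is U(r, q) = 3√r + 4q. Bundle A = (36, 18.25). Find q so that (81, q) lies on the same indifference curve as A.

U(36, 18.25) = 91.
Set U(81, q) = 91 and solve.
With r = 81: √81 = 9, so 4q = 91 − 3·9 = 64 and q = 16.
Check: U(81, 16) = 91.

q = 16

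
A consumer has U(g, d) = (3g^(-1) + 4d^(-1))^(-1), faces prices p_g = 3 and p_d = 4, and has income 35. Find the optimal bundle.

g* = 5, d* = 5

For CES with ρ = -1, MRS = (3/4)·(d/g)^2.
Tangency: set MRS = p_g/p_d = 3/4 = 0.75.
So (d/g)^2 = 1; taking the square root, d/g = 1, i.e. d = g.
Substitute into the budget 3·g + 4·d = 35: 7·g = 35, so g* = 5 and d* = 5.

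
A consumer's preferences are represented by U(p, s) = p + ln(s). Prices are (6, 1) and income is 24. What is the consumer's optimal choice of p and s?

p* = 3, s* = 6

MU_p = 1, MU_s = 1/s.
MRS = 1 ÷ (1/s).
Tangency: set MRS = p_p/p_s = 6/1 = 6.
MRS depends only on s: s = 6 ⇒ s* = 6.
From the budget, 6·p = 24 − 1·6 = 18, so p* = 3.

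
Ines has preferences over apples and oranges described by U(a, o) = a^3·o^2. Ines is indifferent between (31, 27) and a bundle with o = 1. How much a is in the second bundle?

U(31, 27) = 21717639.
Set U(a, 1) = 21717639 and solve.
With o = 1: 1^2 = 1, so a^3 = 21717639/1 = 21717639; taking the cube root, a = 279.
Check: U(279, 1) = 21717639.

a = 279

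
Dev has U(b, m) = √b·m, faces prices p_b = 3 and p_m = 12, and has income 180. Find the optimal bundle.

MU_b = 0.5·b^(-0.5)·m and MU_m = √b.
MRS = MU_b/MU_m = (0.5)·m/b.
Tangency: set MRS = p_b/p_m = 3/12 = 0.25.
So (0.5)·m/b = 0.25, i.e. m = 0.5·b.
Substitute into the budget 3·b + 12·m = 180: 9·b = 180, so b* = 20.
Then m* = 0.5·20 = 10.

b* = 20, m* = 10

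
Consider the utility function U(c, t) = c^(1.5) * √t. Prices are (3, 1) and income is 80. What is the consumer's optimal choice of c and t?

c* = 20, t* = 20

MU_c = 1.5·√c·√t and MU_t = 0.5·c^(1.5)·t^(-0.5).
MRS = MU_c/MU_t = (3)·t/c.
Tangency: set MRS = p_c/p_t = 3/1 = 3.
So (3)·t/c = 3, i.e. t = c.
Substitute into the budget 3·c + 1·t = 80: 4·c = 80, so c* = 20.
Then t* = 20.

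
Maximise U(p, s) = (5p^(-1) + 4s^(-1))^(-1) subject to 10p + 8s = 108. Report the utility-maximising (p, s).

For CES with ρ = -1, MRS = (5/4)·(s/p)^2.
Tangency: set MRS = p_p/p_s = 10/8 = 1.25.
So (s/p)^2 = 1; taking the square root, s/p = 1, i.e. s = p.
Substitute into the budget 10·p + 8·s = 108: 18·p = 108, so p* = 6 and s* = 6.

p* = 6, s* = 6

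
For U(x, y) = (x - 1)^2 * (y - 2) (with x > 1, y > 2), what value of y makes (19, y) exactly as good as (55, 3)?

y = 11

U(55, 3) = 2916.
Set U(19, y) = 2916 and solve.
With x = 19: (19 − 1)^2 = 324, so (y − 2) = 2916/324 = 9.
So y = 2 + 9 = 11.
Check: U(19, 11) = 2916.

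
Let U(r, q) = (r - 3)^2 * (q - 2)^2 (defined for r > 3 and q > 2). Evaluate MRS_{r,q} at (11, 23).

MRS = 2.625

MU_r = 2·(r−3)·(q−2)^2, MU_q = 2·(r−3)^2·(q−2).
MRS = (q−2)/(r−3).
At (11, 23): MRS = 2.625.
The indifference curve has slope −2.625 at this bundle.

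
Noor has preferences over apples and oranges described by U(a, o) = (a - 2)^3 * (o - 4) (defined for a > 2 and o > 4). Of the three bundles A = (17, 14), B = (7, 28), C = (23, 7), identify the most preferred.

Bundle A

Evaluate utility at each bundle:
U(A) = 33750.
U(B) = 3000.
U(C) = 27783.
Highest utility is A, so A ≻ C ≻ B.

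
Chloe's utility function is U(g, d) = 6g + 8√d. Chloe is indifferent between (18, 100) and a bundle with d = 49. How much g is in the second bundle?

U(18, 100) = 188.
Set U(g, 49) = 188 and solve.
With d = 49: √49 = 7, so 6g = 188 − 8·7 = 132 and g = 22.
Check: U(22, 49) = 188.

g = 22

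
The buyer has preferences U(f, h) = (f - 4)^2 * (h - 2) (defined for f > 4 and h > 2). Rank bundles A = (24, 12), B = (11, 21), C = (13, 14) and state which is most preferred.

Bundle A

Evaluate utility at each bundle:
U(A) = 4000.
U(B) = 931.
U(C) = 972.
Highest utility is A, so A ≻ C ≻ B.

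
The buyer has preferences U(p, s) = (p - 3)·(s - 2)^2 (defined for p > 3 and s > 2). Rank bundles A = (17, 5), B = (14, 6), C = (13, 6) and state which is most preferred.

Bundle B

Evaluate utility at each bundle:
U(A) = 126.
U(B) = 176.
U(C) = 160.
Highest utility is B, so B ≻ C ≻ A.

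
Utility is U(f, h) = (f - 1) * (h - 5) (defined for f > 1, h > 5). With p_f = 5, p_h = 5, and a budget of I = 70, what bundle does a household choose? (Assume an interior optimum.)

MU_f = (h−5), MU_h = (f−1).
MRS = (h−5)/(f−1).
Tangency: set MRS = p_f/p_h = 5/5 = 1.
So (h − 5)/(f − 1) = 1, i.e. (h − 5) = (f − 1).
Rewrite the budget in excess-of-subsistence terms: 5·(f − 1) + 5·(h − 5) = 70 − 5·1 − 5·5 = 40.
Substituting, 10·(f − 1) = 40, so f − 1 = 4 and f* = 5.
Then h − 5 = 4, so h* = 9.

f* = 5, h* = 9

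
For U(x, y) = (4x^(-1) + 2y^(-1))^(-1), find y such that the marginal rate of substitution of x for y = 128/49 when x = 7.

y = 8

For CES with ρ = -1, MRS = (4/2)·(y/x)^2.
Setting (4/2)·(y/7)^2 = 128/49 gives (y/7)^2 = 64/49, so y/7 = 8/7 and y = 8.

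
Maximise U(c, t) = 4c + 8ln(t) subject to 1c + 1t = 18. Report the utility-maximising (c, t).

MU_c = 4, MU_t = 8/t.
MRS = 4 ÷ (8/t).
Tangency: set MRS = p_c/p_t = 1/1 = 1.
MRS depends only on t: 0.5·t = 1 ⇒ t* = 1/0.5 = 2.
From the budget, 1·c = 18 − 1·2 = 16, so c* = 16.

c* = 16, t* = 2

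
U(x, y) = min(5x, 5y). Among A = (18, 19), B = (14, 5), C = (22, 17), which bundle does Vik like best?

Bundle A

Evaluate utility at each bundle:
U(A) = 90.
U(B) = 25.
U(C) = 85.
Highest utility is A, so A ≻ C ≻ B.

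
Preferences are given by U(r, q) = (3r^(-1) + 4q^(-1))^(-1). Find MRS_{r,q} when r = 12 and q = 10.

MRS = 25/48

For CES with ρ = -1, MRS = (3/4)·(q/r)^2.
At (12, 10): MRS = 25/48.
The indifference curve has slope −25/48 at this bundle.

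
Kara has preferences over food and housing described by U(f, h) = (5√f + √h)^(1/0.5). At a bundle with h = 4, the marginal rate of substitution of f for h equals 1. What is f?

For CES with ρ = 0.5, MRS = (5/1)·√(h/f).
Setting (5/1)·√(4/f) = 1 gives √(4/f) = 0.2, so 4/f = 1/25 and f = 100.

f = 100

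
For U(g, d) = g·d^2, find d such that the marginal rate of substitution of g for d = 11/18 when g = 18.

d = 22

MU_g = d^2 and MU_d = 2·g·d.
MRS = MU_g/MU_d = (1/2)·d/g.
Substitute g = 18: MRS = d/36. Setting d/36 = 11/18 gives d = (11/18)·36 = 22.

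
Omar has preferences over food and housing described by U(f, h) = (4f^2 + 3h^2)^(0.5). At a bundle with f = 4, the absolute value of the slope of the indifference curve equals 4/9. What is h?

h = 12

For CES with ρ = 2, MRS = (4/3)·(h/f)^(-1).
Setting (4/3)·(h/4)^(-1) = 4/9 gives (h/4)^(-1) = 1/3, so h/4 = 3 and h = 12.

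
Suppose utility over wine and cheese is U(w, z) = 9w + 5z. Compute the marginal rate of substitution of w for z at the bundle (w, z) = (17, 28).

MRS = 1.8

MU_w = 9, MU_z = 5, so MRS = 9/5 = 1.8 at every bundle.
At (17, 28): MRS = 1.8.
That is, one extra unit of w is worth 1.8 units of z at the margin.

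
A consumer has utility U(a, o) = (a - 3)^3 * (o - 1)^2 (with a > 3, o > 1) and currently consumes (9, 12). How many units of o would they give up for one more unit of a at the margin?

MU_a = 3·(a−3)^2·(o−1)^2, MU_o = 2·(a−3)^3·(o−1).
MRS = (3/2)·(o−1)/(a−3).
At (9, 12): MRS = 2.75.
The indifference curve has slope −2.75 at this bundle.

MRS = 2.75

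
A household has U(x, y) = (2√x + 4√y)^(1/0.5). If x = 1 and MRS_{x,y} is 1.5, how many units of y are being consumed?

y = 9

For CES with ρ = 0.5, MRS = (2/4)·√(y/x).
Setting (2/4)·√(y/1) = 1.5 gives √(y/1) = 3, so y/1 = 9 and y = 9.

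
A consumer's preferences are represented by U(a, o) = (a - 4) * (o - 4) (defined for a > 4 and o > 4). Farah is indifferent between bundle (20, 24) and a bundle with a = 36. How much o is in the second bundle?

U(20, 24) = 320.
Set U(36, o) = 320 and solve.
With a = 36: (36 − 4) = 32, so (o − 4) = 320/32 = 10.
So o = 4 + 10 = 14.
Check: U(36, 14) = 320.

o = 14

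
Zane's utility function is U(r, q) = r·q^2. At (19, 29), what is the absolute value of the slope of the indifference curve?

MU_r = q^2 and MU_q = 2·r·q.
MRS = MU_r/MU_q = (1/2)·q/r.
At (19, 29): MRS = 29/38.
That is, one extra unit of r is worth 29/38 units of q at the margin.

MRS = 29/38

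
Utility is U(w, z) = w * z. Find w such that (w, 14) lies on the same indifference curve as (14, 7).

U(14, 7) = 98.
Set U(w, 14) = 98 and solve.
With z = 14: w = 98/14 = 7.
Check: U(7, 14) = 98.

w = 7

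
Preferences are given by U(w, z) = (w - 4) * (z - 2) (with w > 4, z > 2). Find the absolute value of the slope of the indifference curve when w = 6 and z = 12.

MRS = 5

MU_w = (z−2), MU_z = (w−4).
MRS = (z−2)/(w−4).
At (6, 12): MRS = 5.
The indifference curve has slope −5 at this bundle.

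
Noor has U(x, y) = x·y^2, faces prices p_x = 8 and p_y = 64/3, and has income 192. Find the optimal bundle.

x* = 8, y* = 6

MU_x = y^2 and MU_y = 2·x·y.
MRS = MU_x/MU_y = (1/2)·y/x.
Tangency: set MRS = p_x/p_y = 8/(64/3) = 0.375.
So (1/2)·y/x = 0.375, i.e. y = 0.75·x.
Substitute into the budget 8·x + (64/3)·y = 192: 24·x = 192, so x* = 8.
Then y* = 0.75·8 = 6.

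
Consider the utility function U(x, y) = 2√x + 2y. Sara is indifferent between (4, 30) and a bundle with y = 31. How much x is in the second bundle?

x = 1

U(4, 30) = 64.
Set U(x, 31) = 64 and solve.
With y = 31: 2√x = 64 − 2·31 = 2, so √x = 1 and x = 1.
Check: U(1, 31) = 64.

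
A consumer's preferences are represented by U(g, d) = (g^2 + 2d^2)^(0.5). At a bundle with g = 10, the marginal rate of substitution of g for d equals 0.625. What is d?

For CES with ρ = 2, MRS = (1/2)·(d/g)^(-1).
Setting (1/2)·(d/10)^(-1) = 0.625 gives (d/10)^(-1) = 1.25, so d/10 = 0.8 and d = 8.

d = 8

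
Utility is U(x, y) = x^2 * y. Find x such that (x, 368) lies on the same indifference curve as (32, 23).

U(32, 23) = 23552.
Set U(x, 368) = 23552 and solve.
With y = 368: x^2 = 23552/368 = 64; taking the square root, x = 8.
Check: U(8, 368) = 23552.

x = 8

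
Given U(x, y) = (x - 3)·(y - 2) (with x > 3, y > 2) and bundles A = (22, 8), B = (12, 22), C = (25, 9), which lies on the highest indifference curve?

Bundle B

Evaluate utility at each bundle:
U(A) = 114.
U(B) = 180.
U(C) = 154.
Highest utility is B, so B ≻ C ≻ A.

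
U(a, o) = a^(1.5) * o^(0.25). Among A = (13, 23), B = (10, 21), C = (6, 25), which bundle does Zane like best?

Evaluate utility at each bundle:
U(A) = 102.647.
U(B) = 67.695.
U(C) = 32.863.
Highest utility is A, so A ≻ B ≻ C.

Bundle A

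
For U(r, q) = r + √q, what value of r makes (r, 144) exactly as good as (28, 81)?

r = 25

U(28, 81) = 37.
Set U(r, 144) = 37 and solve.
With q = 144: √144 = 12, so r = 37 − 12 = 25.
Check: U(25, 144) = 37.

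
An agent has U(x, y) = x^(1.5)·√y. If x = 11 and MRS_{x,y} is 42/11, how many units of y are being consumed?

y = 14

MU_x = 1.5·√x·√y and MU_y = 0.5·x^(1.5)·y^(-0.5).
MRS = MU_x/MU_y = (3)·y/x.
Substitute x = 11: MRS = y/(11/3). Setting y/(11/3) = 42/11 gives y = (42/11)·(11/3) = 14.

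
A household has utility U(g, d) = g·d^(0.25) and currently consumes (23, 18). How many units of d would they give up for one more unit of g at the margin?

MU_g = d^(0.25) and MU_d = 0.25·g·d^(-0.75).
MRS = MU_g/MU_d = (4)·d/g.
At (23, 18): MRS = 72/23.
The indifference curve has slope −72/23 at this bundle.

MRS = 72/23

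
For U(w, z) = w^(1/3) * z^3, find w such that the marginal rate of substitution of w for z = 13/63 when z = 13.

w = 7

MU_w = 1/3·w^(-2/3)·z^3 and MU_z = 3·w^(1/3)·z^2.
MRS = MU_w/MU_z = (1/9)·z/w.
Substitute z = 13: MRS = (13/9)/w. Setting (13/9)/w = 13/63 gives w = (13/9)/(13/63) = 7.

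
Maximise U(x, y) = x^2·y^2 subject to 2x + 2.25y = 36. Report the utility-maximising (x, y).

x* = 9, y* = 8

MU_x = 2·x·y^2 and MU_y = 2·x^2·y.
MRS = MU_x/MU_y = y/x.
Tangency: set MRS = p_x/p_y = 2/2.25 = 8/9.
So y/x = 8/9, i.e. y = (8/9)·x.
Substitute into the budget 2·x + 2.25·y = 36: 4·x = 36, so x* = 9.
Then y* = (8/9)·9 = 8.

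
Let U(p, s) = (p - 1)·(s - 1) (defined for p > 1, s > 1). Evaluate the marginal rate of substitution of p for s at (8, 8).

MRS = 1

MU_p = (s−1), MU_s = (p−1).
MRS = (s−1)/(p−1).
At (8, 8): MRS = 1.
The indifference curve has slope −1 at this bundle.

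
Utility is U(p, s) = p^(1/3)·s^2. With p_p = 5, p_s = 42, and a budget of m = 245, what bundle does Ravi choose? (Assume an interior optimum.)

MU_p = 1/3·p^(-2/3)·s^2 and MU_s = 2·p^(1/3)·s.
MRS = MU_p/MU_s = (1/6)·s/p.
Tangency: set MRS = p_p/p_s = 5/42.
So (1/6)·s/p = 5/42, i.e. s = (5/7)·p.
Substitute into the budget 5·p + 42·s = 245: 35·p = 245, so p* = 7.
Then s* = (5/7)·7 = 5.

p* = 7, s* = 5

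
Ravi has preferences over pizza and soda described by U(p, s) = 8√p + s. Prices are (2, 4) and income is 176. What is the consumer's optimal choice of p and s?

MU_p = 8/(2√p), MU_s = 1.
MRS = 8/(2√p) ÷ 1.
Tangency: set MRS = p_p/p_s = 2/4 = 0.5.
MRS depends only on p: 4/√p = 0.5 ⇒ √p = 4/0.5 = 8 ⇒ p* = 64.
From the budget, 4·s = 176 − 2·64 = 48, so s* = 12.

p* = 64, s* = 12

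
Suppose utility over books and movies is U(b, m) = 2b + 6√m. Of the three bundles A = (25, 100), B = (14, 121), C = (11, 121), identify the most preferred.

Bundle A

Evaluate utility at each bundle:
U(A) = 110.000.
U(B) = 94.000.
U(C) = 88.000.
Highest utility is A, so A ≻ B ≻ C.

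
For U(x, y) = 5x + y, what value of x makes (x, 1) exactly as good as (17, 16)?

x = 20

U(17, 16) = 101.
Set U(x, 1) = 101 and solve.
5x + 1 = 101 ⇒ 5x = 100 ⇒ x = 20.
Check: U(20, 1) = 101.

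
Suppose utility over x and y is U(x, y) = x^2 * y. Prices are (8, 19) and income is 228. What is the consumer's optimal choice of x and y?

x* = 19, y* = 4

MU_x = 2·x·y and MU_y = x^2.
MRS = MU_x/MU_y = (2/1)·y/x.
Tangency: set MRS = p_x/p_y = 8/19.
So (2/1)·y/x = 8/19, i.e. y = (4/19)·x.
Substitute into the budget 8·x + 19·y = 228: 12·x = 228, so x* = 19.
Then y* = (4/19)·19 = 4.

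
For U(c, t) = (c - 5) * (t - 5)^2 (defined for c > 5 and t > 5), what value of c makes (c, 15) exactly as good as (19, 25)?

c = 61

U(19, 25) = 5600.
Set U(c, 15) = 5600 and solve.
With t = 15: (15 − 5)^2 = 100, so (c − 5) = 5600/100 = 56.
So c = 5 + 56 = 61.
Check: U(61, 15) = 5600.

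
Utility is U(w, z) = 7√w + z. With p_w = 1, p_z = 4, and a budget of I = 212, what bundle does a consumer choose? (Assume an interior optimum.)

w* = 196, z* = 4

MU_w = 7/(2√w), MU_z = 1.
MRS = 7/(2√w) ÷ 1.
Tangency: set MRS = p_w/p_z = 1/4 = 0.25.
MRS depends only on w: 3.5/√w = 0.25 ⇒ √w = 3.5/0.25 = 14 ⇒ w* = 196.
From the budget, 4·z = 212 − 1·196 = 16, so z* = 4.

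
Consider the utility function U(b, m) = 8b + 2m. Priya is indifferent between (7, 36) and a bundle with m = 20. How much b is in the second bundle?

U(7, 36) = 128.
Set U(b, 20) = 128 and solve.
8b + 2·20 = 128 ⇒ 8b = 88 ⇒ b = 11.
Check: U(11, 20) = 128.

b = 11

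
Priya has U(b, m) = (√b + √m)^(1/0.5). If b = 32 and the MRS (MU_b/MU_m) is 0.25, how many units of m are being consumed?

For CES with ρ = 0.5, MRS = √(m/b).
Setting √(m/32) = 0.25 gives m/32 = 1/16 and m = 2.

m = 2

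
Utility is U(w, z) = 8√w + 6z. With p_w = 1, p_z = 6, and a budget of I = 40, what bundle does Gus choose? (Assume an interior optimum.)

w* = 16, z* = 4

MU_w = 8/(2√w), MU_z = 6.
MRS = 8/(2√w) ÷ 6.
Tangency: set MRS = p_w/p_z = 1/6.
MRS depends only on w: (2/3)/√w = 1/6 ⇒ √w = (2/3)/(1/6) = 4 ⇒ w* = 16.
From the budget, 6·z = 40 − 1·16 = 24, so z* = 4.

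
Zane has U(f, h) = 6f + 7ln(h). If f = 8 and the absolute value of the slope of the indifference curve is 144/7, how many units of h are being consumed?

h = 24

MU_f = 6, MU_h = 7/h.
MRS = 6 ÷ (7/h).
MRS depends only on h: (6/7)·h = 144/7 ⇒ h = (144/7)/(6/7) = 24.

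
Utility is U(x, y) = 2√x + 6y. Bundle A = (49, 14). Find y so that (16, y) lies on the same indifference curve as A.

U(49, 14) = 98.
Set U(16, y) = 98 and solve.
With x = 16: √16 = 4, so 6y = 98 − 2·4 = 90 and y = 15.
Check: U(16, 15) = 98.

y = 15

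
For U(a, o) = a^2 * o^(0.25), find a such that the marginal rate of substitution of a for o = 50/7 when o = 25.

MU_a = 2·a·o^(0.25) and MU_o = 0.25·a^2·o^(-0.75).
MRS = MU_a/MU_o = (8)·o/a.
Substitute o = 25: MRS = 200/a. Setting 200/a = 50/7 gives a = 200/(50/7) = 28.

a = 28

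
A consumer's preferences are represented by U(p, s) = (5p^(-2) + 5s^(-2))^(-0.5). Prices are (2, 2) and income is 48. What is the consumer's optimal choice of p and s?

p* = 12, s* = 12

For CES with ρ = -2, MRS = (s/p)^3.
Tangency: set MRS = p_p/p_s = 2/2 = 1.
So (s/p)^3 = 1; taking the cube root, s/p = 1, i.e. s = p.
Substitute into the budget 2·p + 2·s = 48: 4·p = 48, so p* = 12 and s* = 12.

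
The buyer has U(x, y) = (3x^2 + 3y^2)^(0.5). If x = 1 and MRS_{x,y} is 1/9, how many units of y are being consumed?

y = 9

For CES with ρ = 2, MRS = (y/x)^(-1).
Setting (y/1)^(-1) = 1/9 gives y/1 = 9 and y = 9.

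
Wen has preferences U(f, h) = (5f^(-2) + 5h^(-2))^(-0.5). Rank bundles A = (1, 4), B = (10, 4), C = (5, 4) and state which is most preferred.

Bundle B

Evaluate utility at each bundle:
U(A) = 0.434.
U(B) = 1.661.
U(C) = 1.397.
Highest utility is B, so B ≻ C ≻ A.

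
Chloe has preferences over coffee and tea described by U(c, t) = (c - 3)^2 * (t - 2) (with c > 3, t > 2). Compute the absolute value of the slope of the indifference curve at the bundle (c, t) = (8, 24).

MU_c = 2·(c−3)·(t−2), MU_t = (c−3)^2.
MRS = (2/1)·(t−2)/(c−3).
At (8, 24): MRS = 8.8.
So at (8, 24) the consumer would give up 8.8 units of t for one more unit of c.

MRS = 8.8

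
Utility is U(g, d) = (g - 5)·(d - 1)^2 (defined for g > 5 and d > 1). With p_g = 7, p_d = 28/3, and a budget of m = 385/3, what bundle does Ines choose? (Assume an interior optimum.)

MU_g = (d−1)^2, MU_d = 2·(g−5)·(d−1).
MRS = (1/2)·(d−1)/(g−5).
Tangency: set MRS = p_g/p_d = 7/(28/3) = 0.75.
So (1/2)·(d − 1)/(g − 5) = 0.75, i.e. (d − 1) = 1.5·(g − 5).
Rewrite the budget in excess-of-subsistence terms: 7·(g − 5) + (28/3)·(d − 1) = 385/3 − 7·5 − (28/3)·1 = 84.
Substituting, 21·(g − 5) = 84, so g − 5 = 4 and g* = 9.
Then d − 1 = 1.5·4 = 6, so d* = 7.

g* = 9, d* = 7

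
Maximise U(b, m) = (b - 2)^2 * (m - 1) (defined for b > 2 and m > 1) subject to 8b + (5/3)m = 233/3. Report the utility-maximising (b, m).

MU_b = 2·(b−2)·(m−1), MU_m = (b−2)^2.
MRS = (2/1)·(m−1)/(b−2).
Tangency: set MRS = p_b/p_m = 8/(5/3) = 4.8.
So (2/1)·(m − 1)/(b − 2) = 4.8, i.e. (m − 1) = 2.4·(b − 2).
Rewrite the budget in excess-of-subsistence terms: 8·(b − 2) + (5/3)·(m − 1) = 233/3 − 8·2 − (5/3)·1 = 60.
Substituting, 12·(b − 2) = 60, so b − 2 = 5 and b* = 7.
Then m − 1 = 2.4·5 = 12, so m* = 13.

b* = 7, m* = 13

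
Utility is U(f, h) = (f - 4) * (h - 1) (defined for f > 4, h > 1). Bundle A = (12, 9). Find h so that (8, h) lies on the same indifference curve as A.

h = 17

U(12, 9) = 64.
Set U(8, h) = 64 and solve.
With f = 8: (8 − 4) = 4, so (h − 1) = 64/4 = 16.
So h = 1 + 16 = 17.
Check: U(8, 17) = 64.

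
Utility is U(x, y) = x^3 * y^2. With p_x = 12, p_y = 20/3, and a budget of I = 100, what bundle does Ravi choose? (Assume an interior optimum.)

MU_x = 3·x^2·y^2 and MU_y = 2·x^3·y.
MRS = MU_x/MU_y = (3/2)·y/x.
Tangency: set MRS = p_x/p_y = 12/(20/3) = 1.8.
So (3/2)·y/x = 1.8, i.e. y = 1.2·x.
Substitute into the budget 12·x + (20/3)·y = 100: 20·x = 100, so x* = 5.
Then y* = 1.2·5 = 6.

x* = 5, y* = 6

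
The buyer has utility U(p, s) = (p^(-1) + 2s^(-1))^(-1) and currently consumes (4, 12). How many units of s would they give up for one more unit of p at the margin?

MRS = 4.5

For CES with ρ = -1, MRS = (1/2)·(s/p)^2.
At (4, 12): MRS = 4.5.
That is, one extra unit of p is worth 4.5 units of s at the margin.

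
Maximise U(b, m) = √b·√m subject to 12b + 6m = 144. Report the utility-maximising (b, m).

MU_b = 0.5·b^(-0.5)·√m and MU_m = 0.5·√b·m^(-0.5).
MRS = MU_b/MU_m = m/b.
Tangency: set MRS = p_b/p_m = 12/6 = 2.
So m/b = 2, i.e. m = 2·b.
Substitute into the budget 12·b + 6·m = 144: 24·b = 144, so b* = 6.
Then m* = 2·6 = 12.

b* = 6, m* = 12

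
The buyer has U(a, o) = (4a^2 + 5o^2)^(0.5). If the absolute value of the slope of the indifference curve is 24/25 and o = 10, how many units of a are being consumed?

For CES with ρ = 2, MRS = (4/5)·(o/a)^(-1).
Setting (4/5)·(10/a)^(-1) = 24/25 gives (10/a)^(-1) = 1.2, so 10/a = 5/6 and a = 12.

a = 12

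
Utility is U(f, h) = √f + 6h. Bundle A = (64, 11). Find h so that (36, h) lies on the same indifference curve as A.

h = 34/3

U(64, 11) = 74.
Set U(36, h) = 74 and solve.
With f = 36: √36 = 6, so 6h = 74 − 6 = 68 and h = 34/3.
Check: U(36, 34/3) = 74.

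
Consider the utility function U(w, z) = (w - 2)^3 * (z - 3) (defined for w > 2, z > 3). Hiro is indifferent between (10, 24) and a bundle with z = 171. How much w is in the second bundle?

U(10, 24) = 10752.
Set U(w, 171) = 10752 and solve.
With z = 171: (171 − 3) = 168, so (w − 2)^3 = 10752/168 = 64.
Taking the cube root (with w > 2): w − 2 = 4, so w = 6.
Check: U(6, 171) = 10752.

w = 6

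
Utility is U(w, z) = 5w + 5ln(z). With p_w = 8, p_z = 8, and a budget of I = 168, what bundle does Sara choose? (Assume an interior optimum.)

w* = 20, z* = 1

MU_w = 5, MU_z = 5/z.
MRS = 5 ÷ (5/z).
Tangency: set MRS = p_w/p_z = 8/8 = 1.
MRS depends only on z: z = 1 ⇒ z* = 1.
From the budget, 8·w = 168 − 8·1 = 160, so w* = 20.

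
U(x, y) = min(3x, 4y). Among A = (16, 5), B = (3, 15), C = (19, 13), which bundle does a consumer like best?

Bundle C

Evaluate utility at each bundle:
U(A) = 20.
U(B) = 9.
U(C) = 52.
Highest utility is C, so C ≻ A ≻ B.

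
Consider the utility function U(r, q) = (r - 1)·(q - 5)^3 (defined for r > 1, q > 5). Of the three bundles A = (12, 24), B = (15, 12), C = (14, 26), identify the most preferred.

Bundle C

Evaluate utility at each bundle:
U(A) = 75449.
U(B) = 4802.
U(C) = 120393.
Highest utility is C, so C ≻ A ≻ B.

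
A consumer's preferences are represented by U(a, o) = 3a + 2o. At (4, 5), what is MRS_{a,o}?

MRS = 1.5

MU_a = 3, MU_o = 2, so MRS = 3/2 = 1.5 at every bundle.
At (4, 5): MRS = 1.5.
The indifference curve has slope −1.5 at this bundle.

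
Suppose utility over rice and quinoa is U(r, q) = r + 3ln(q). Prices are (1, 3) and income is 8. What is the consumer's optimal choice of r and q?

MU_r = 1, MU_q = 3/q.
MRS = 1 ÷ (3/q).
Tangency: set MRS = p_r/p_q = 1/3.
MRS depends only on q: (1/3)·q = 1/3 ⇒ q* = (1/3)/(1/3) = 1.
From the budget, 1·r = 8 − 3·1 = 5, so r* = 5.

r* = 5, q* = 1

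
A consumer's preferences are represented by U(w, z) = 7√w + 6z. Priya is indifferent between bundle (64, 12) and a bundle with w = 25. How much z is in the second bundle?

z = 15.5

U(64, 12) = 128.
Set U(25, z) = 128 and solve.
With w = 25: √25 = 5, so 6z = 128 − 7·5 = 93 and z = 15.5.
Check: U(25, 15.5) = 128.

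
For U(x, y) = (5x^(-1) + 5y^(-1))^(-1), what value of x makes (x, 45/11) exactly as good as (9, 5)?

U depends on (x, y) only through S = 5x^(-1) + 5y^(-1), so equal utility means equal S. At (9, 5): S = 14/9.
With y = 45/11: 5·(45/11)^(-1) = 11/9, so 5x^(-1) = 14/9 − 11/9 = 1/3, i.e. x^(-1) = 1/15.
Hence x = 1/(1/15) = 15.
Check: U(15, 45/11) = 0.6429.

x = 15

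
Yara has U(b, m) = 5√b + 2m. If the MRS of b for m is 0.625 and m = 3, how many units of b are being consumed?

b = 4

MU_b = 5/(2√b), MU_m = 2.
MRS = 5/(2√b) ÷ 2.
MRS depends only on b: 1.25/√b = 0.625 ⇒ √b = 1.25/0.625 = 2 ⇒ b = 4.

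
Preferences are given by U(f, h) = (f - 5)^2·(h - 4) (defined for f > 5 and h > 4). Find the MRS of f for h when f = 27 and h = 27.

MRS = 23/11

MU_f = 2·(f−5)·(h−4), MU_h = (f−5)^2.
MRS = (2/1)·(h−4)/(f−5).
At (27, 27): MRS = 23/11.
So at (27, 27) the consumer would give up 23/11 units of h for one more unit of f.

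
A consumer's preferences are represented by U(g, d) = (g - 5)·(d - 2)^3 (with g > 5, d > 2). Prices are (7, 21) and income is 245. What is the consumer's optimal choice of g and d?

MU_g = (d−2)^3, MU_d = 3·(g−5)·(d−2)^2.
MRS = (1/3)·(d−2)/(g−5).
Tangency: set MRS = p_g/p_d = 7/21 = 1/3.
So (1/3)·(d − 2)/(g − 5) = 1/3, i.e. (d − 2) = (g − 5).
Rewrite the budget in excess-of-subsistence terms: 7·(g − 5) + 21·(d − 2) = 245 − 7·5 − 21·2 = 168.
Substituting, 28·(g − 5) = 168, so g − 5 = 6 and g* = 11.
Then d − 2 = 6, so d* = 8.

g* = 11, d* = 8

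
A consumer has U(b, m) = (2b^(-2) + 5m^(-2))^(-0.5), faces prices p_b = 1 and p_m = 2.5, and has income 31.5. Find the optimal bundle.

b* = 9, m* = 9

For CES with ρ = -2, MRS = (2/5)·(m/b)^3.
Tangency: set MRS = p_b/p_m = 1/2.5 = 0.4.
So (m/b)^3 = 1; taking the cube root, m/b = 1, i.e. m = b.
Substitute into the budget 1·b + 2.5·m = 31.5: 3.5·b = 31.5, so b* = 9 and m* = 9.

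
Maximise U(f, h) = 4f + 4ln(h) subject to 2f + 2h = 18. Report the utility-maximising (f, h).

f* = 8, h* = 1

MU_f = 4, MU_h = 4/h.
MRS = 4 ÷ (4/h).
Tangency: set MRS = p_f/p_h = 2/2 = 1.
MRS depends only on h: h = 1 ⇒ h* = 1.
From the budget, 2·f = 18 − 2·1 = 16, so f* = 8.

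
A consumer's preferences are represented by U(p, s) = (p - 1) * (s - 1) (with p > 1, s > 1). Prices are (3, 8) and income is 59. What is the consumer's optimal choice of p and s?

p* = 9, s* = 4

MU_p = (s−1), MU_s = (p−1).
MRS = (s−1)/(p−1).
Tangency: set MRS = p_p/p_s = 3/8 = 0.375.
So (s − 1)/(p − 1) = 0.375, i.e. (s − 1) = 0.375·(p − 1).
Rewrite the budget in excess-of-subsistence terms: 3·(p − 1) + 8·(s − 1) = 59 − 3·1 − 8·1 = 48.
Substituting, 6·(p − 1) = 48, so p − 1 = 8 and p* = 9.
Then s − 1 = 0.375·8 = 3, so s* = 4.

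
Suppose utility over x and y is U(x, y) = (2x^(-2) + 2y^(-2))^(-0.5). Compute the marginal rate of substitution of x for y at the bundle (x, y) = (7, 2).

MRS = 8/343

For CES with ρ = -2, MRS = (y/x)^3.
At (7, 2): MRS = 8/343.
So at (7, 2) the consumer would give up 8/343 units of y for one more unit of x.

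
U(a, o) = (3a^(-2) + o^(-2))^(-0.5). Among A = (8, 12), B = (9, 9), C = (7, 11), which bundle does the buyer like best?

Evaluate utility at each bundle:
U(A) = 4.311.
U(B) = 4.500.
U(C) = 3.794.
Highest utility is B, so B ≻ A ≻ C.

Bundle B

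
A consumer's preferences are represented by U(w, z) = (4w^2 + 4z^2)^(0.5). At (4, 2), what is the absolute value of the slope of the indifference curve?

MRS = 2

For CES with ρ = 2, MRS = (z/w)^(-1).
At (4, 2): MRS = 2.
That is, one extra unit of w is worth 2 units of z at the margin.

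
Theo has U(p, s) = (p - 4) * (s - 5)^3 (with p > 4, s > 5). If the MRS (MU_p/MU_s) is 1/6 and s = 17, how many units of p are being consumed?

p = 28

MU_p = (s−5)^3, MU_s = 3·(p−4)·(s−5)^2.
MRS = (1/3)·(s−5)/(p−4).
Substitute s = 17: MRS = 4/(p − 4). Setting this equal to 1/6 gives p − 4 = 4/(1/6) = 24, so p = 28.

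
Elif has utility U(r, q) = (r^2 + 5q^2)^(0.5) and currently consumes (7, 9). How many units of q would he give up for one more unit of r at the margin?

MRS = 7/45

For CES with ρ = 2, MRS = (1/5)·(q/r)^(-1).
At (7, 9): MRS = 7/45.
That is, one extra unit of r is worth 7/45 units of q at the margin.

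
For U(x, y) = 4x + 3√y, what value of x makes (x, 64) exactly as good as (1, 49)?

x = 0.25

U(1, 49) = 25.
Set U(x, 64) = 25 and solve.
With y = 64: √64 = 8, so 4x = 25 − 3·8 = 1 and x = 0.25.
Check: U(0.25, 64) = 25.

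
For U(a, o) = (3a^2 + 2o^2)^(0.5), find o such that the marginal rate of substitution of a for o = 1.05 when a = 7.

For CES with ρ = 2, MRS = (3/2)·(o/a)^(-1).
Setting (3/2)·(o/7)^(-1) = 1.05 gives (o/7)^(-1) = 0.7, so o/7 = 10/7 and o = 10.

o = 10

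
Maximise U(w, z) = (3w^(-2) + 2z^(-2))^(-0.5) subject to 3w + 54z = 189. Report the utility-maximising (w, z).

w* = 9, z* = 3

For CES with ρ = -2, MRS = (3/2)·(z/w)^3.
Tangency: set MRS = p_w/p_z = 3/54 = 1/18.
So (z/w)^3 = 1/27; taking the cube root, z/w = 1/3, i.e. z = (1/3)·w.
Substitute into the budget 3·w + 54·z = 189: 21·w = 189, so w* = 9 and z* = (1/3)·9 = 3.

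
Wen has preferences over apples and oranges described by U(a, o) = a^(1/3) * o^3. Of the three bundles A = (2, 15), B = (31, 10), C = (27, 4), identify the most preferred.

Bundle A

Evaluate utility at each bundle:
U(A) = 4252.234.
U(B) = 3141.381.
U(C) = 192.000.
Highest utility is A, so A ≻ B ≻ C.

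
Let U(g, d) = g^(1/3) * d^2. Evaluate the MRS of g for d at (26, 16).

MRS = 4/39

MU_g = 1/3·g^(-2/3)·d^2 and MU_d = 2·g^(1/3)·d.
MRS = MU_g/MU_d = (1/6)·d/g.
At (26, 16): MRS = 4/39.
That is, one extra unit of g is worth 4/39 units of d at the margin.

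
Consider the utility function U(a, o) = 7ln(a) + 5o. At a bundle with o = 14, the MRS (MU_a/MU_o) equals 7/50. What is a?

a = 10

MU_a = 7/a, MU_o = 5.
MRS = 7/a ÷ 5.
MRS depends only on a: 1.4/a = 7/50 ⇒ a = 1.4/(7/50) = 10.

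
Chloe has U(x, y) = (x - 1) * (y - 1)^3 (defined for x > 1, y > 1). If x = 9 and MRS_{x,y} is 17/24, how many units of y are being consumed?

y = 18

MU_x = (y−1)^3, MU_y = 3·(x−1)·(y−1)^2.
MRS = (1/3)·(y−1)/(x−1).
Substitute x = 9: MRS = (y − 1)/24. Setting this equal to 17/24 gives y − 1 = (17/24)·24 = 17, so y = 18.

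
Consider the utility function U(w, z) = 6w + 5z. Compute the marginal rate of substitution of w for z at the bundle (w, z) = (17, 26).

MU_w = 6, MU_z = 5, so MRS = 6/5 = 1.2 at every bundle.
At (17, 26): MRS = 1.2.
That is, one extra unit of w is worth 1.2 units of z at the margin.

MRS = 1.2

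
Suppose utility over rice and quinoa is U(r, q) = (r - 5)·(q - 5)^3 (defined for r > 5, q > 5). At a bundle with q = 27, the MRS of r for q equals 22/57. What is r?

r = 24

MU_r = (q−5)^3, MU_q = 3·(r−5)·(q−5)^2.
MRS = (1/3)·(q−5)/(r−5).
Substitute q = 27: MRS = (22/3)/(r − 5). Setting this equal to 22/57 gives r − 5 = (22/3)/(22/57) = 19, so r = 24.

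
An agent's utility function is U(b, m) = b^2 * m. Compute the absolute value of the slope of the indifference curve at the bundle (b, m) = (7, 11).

MU_b = 2·b·m and MU_m = b^2.
MRS = MU_b/MU_m = (2/1)·m/b.
At (7, 11): MRS = 22/7.
So at (7, 11) the consumer would give up 22/7 units of m for one more unit of b.

MRS = 22/7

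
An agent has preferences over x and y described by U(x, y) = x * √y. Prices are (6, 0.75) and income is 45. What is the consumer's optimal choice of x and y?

MU_x = √y and MU_y = 0.5·x·y^(-0.5).
MRS = MU_x/MU_y = (2)·y/x.
Tangency: set MRS = p_x/p_y = 6/0.75 = 8.
So (2)·y/x = 8, i.e. y = 4·x.
Substitute into the budget 6·x + 0.75·y = 45: 9·x = 45, so x* = 5.
Then y* = 4·5 = 20.

x* = 5, y* = 20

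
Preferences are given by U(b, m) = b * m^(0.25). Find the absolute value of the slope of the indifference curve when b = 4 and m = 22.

MRS = 22

MU_b = m^(0.25) and MU_m = 0.25·b·m^(-0.75).
MRS = MU_b/MU_m = (4)·m/b.
At (4, 22): MRS = 22.
The indifference curve has slope −22 at this bundle.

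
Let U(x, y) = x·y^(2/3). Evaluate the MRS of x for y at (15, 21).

MU_x = y^(2/3) and MU_y = 2/3·x·y^(-1/3).
MRS = MU_x/MU_y = (1.5)·y/x.
At (15, 21): MRS = 2.1.
So at (15, 21) the consumer would give up 2.1 units of y for one more unit of x.

MRS = 2.1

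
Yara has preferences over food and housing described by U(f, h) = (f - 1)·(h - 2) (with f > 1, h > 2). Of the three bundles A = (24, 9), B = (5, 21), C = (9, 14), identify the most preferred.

Evaluate utility at each bundle:
U(A) = 161.
U(B) = 76.
U(C) = 96.
Highest utility is A, so A ≻ C ≻ B.

Bundle A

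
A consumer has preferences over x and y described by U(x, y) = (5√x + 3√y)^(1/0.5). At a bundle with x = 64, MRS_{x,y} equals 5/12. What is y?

For CES with ρ = 0.5, MRS = (5/3)·√(y/x).
Setting (5/3)·√(y/64) = 5/12 gives √(y/64) = 0.25, so y/64 = 1/16 and y = 4.

y = 4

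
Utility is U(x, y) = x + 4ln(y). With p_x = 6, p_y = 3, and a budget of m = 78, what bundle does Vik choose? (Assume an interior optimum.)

x* = 9, y* = 8

MU_x = 1, MU_y = 4/y.
MRS = 1 ÷ (4/y).
Tangency: set MRS = p_x/p_y = 6/3 = 2.
MRS depends only on y: 0.25·y = 2 ⇒ y* = 2/0.25 = 8.
From the budget, 6·x = 78 − 3·8 = 54, so x* = 9.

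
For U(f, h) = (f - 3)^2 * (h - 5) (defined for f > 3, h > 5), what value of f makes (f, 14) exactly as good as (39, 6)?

f = 15

U(39, 6) = 1296.
Set U(f, 14) = 1296 and solve.
With h = 14: (14 − 5) = 9, so (f − 3)^2 = 1296/9 = 144.
Taking the square root (with f > 3): f − 3 = 12, so f = 15.
Check: U(15, 14) = 1296.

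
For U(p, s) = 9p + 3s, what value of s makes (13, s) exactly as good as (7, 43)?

U(7, 43) = 192.
Set U(13, s) = 192 and solve.
9·13 + 3s = 192 ⇒ 3s = 75 ⇒ s = 25.
Check: U(13, 25) = 192.

s = 25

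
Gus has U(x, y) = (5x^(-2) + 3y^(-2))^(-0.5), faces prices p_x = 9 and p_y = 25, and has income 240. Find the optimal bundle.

For CES with ρ = -2, MRS = (5/3)·(y/x)^3.
Tangency: set MRS = p_x/p_y = 9/25.
So (y/x)^3 = 27/125; taking the cube root, y/x = 0.6, i.e. y = 0.6·x.
Substitute into the budget 9·x + 25·y = 240: 24·x = 240, so x* = 10 and y* = 0.6·10 = 6.

x* = 10, y* = 6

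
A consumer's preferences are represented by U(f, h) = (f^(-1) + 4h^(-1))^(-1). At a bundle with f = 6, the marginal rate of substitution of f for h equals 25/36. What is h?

h = 10

For CES with ρ = -1, MRS = (1/4)·(h/f)^2.
Setting (1/4)·(h/6)^2 = 25/36 gives (h/6)^2 = 25/9, so h/6 = 5/3 and h = 10.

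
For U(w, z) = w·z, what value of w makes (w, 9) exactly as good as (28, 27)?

U(28, 27) = 756.
Set U(w, 9) = 756 and solve.
With z = 9: w = 756/9 = 84.
Check: U(84, 9) = 756.

w = 84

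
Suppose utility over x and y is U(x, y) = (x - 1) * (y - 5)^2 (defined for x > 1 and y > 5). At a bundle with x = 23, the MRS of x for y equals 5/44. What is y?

MU_x = (y−5)^2, MU_y = 2·(x−1)·(y−5).
MRS = (1/2)·(y−5)/(x−1).
Substitute x = 23: MRS = (y − 5)/44. Setting this equal to 5/44 gives y − 5 = (5/44)·44 = 5, so y = 10.

y = 10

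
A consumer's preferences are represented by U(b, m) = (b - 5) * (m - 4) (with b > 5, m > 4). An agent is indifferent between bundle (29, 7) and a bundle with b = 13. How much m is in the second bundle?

m = 13

U(29, 7) = 72.
Set U(13, m) = 72 and solve.
With b = 13: (13 − 5) = 8, so (m − 4) = 72/8 = 9.
So m = 4 + 9 = 13.
Check: U(13, 13) = 72.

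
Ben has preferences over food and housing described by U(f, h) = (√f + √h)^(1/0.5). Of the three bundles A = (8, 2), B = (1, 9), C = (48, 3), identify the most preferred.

Evaluate utility at each bundle:
U(A) = 18.000.
U(B) = 16.000.
U(C) = 75.000.
Highest utility is C, so C ≻ A ≻ B.

Bundle C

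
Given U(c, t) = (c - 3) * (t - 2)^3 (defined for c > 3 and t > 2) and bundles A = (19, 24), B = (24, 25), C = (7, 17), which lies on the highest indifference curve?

Bundle B

Evaluate utility at each bundle:
U(A) = 170368.
U(B) = 255507.
U(C) = 13500.
Highest utility is B, so B ≻ A ≻ C.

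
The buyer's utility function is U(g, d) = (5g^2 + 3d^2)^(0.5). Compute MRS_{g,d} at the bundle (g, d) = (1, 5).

For CES with ρ = 2, MRS = (5/3)·(d/g)^(-1).
At (1, 5): MRS = 1/3.
So at (1, 5) the consumer would give up 1/3 units of d for one more unit of g.

MRS = 1/3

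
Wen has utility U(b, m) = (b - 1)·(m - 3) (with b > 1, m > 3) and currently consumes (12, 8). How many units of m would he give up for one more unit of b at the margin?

MU_b = (m−3), MU_m = (b−1).
MRS = (m−3)/(b−1).
At (12, 8): MRS = 5/11.
The indifference curve has slope −5/11 at this bundle.

MRS = 5/11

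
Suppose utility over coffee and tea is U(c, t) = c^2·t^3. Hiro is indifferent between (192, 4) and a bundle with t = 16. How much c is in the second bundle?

c = 24

U(192, 4) = 2359296.
Set U(c, 16) = 2359296 and solve.
With t = 16: 16^3 = 4096, so c^2 = 2359296/4096 = 576; taking the square root, c = 24.
Check: U(24, 16) = 2359296.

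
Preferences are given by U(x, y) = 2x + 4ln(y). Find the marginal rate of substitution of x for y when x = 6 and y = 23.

MRS = 11.5

MU_x = 2, MU_y = 4/y.
MRS = 2 ÷ (4/y).
At (6, 23): MRS = 11.5.
The indifference curve has slope −11.5 at this bundle.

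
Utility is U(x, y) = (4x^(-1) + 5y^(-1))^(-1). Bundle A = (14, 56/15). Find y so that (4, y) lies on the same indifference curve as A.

y = 8

U depends on (x, y) only through S = 4x^(-1) + 5y^(-1), so equal utility means equal S. At (14, 56/15): S = 1.625.
With x = 4: 4·4^(-1) = 1, so 5y^(-1) = 1.625 − 1 = 0.625, i.e. y^(-1) = 0.125.
Hence y = 1/0.125 = 8.
Check: U(4, 8) = 0.6154.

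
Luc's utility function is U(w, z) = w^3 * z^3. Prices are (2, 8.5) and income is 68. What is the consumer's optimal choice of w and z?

MU_w = 3·w^2·z^3 and MU_z = 3·w^3·z^2.
MRS = MU_w/MU_z = z/w.
Tangency: set MRS = p_w/p_z = 2/8.5 = 4/17.
So z/w = 4/17, i.e. z = (4/17)·w.
Substitute into the budget 2·w + 8.5·z = 68: 4·w = 68, so w* = 17.
Then z* = (4/17)·17 = 4.

w* = 17, z* = 4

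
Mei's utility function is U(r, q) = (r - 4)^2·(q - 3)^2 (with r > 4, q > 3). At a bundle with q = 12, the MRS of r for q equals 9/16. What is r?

MU_r = 2·(r−4)·(q−3)^2, MU_q = 2·(r−4)^2·(q−3).
MRS = (q−3)/(r−4).
Substitute q = 12: MRS = 9/(r − 4). Setting this equal to 9/16 gives r − 4 = 9/(9/16) = 16, so r = 20.

r = 20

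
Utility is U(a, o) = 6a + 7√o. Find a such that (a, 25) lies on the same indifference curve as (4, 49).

a = 19/3

U(4, 49) = 73.
Set U(a, 25) = 73 and solve.
With o = 25: √25 = 5, so 6a = 73 − 7·5 = 38 and a = 19/3.
Check: U(19/3, 25) = 73.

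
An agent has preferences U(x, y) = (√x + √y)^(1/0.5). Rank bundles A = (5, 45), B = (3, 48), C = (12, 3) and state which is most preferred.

Bundle A

Evaluate utility at each bundle:
U(A) = 80.000.
U(B) = 75.000.
U(C) = 27.000.
Highest utility is A, so A ≻ B ≻ C.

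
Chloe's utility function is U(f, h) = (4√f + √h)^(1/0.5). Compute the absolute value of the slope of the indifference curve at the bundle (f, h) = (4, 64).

MRS = 16

For CES with ρ = 0.5, MRS = (4/1)·√(h/f).
At (4, 64): MRS = 16.
That is, one extra unit of f is worth 16 units of h at the margin.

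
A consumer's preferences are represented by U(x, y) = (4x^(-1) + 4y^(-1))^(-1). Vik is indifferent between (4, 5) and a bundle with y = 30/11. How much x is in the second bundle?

x = 12

U depends on (x, y) only through S = 4x^(-1) + 4y^(-1), so equal utility means equal S. At (4, 5): S = 1.8.
With y = 30/11: 4·(30/11)^(-1) = 22/15, so 4x^(-1) = 1.8 − 22/15 = 1/3, i.e. x^(-1) = 1/12.
Hence x = 1/(1/12) = 12.
Check: U(12, 30/11) = 0.5556.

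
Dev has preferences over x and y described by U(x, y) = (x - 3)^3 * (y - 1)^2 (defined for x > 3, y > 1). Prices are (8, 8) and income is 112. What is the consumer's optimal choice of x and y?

x* = 9, y* = 5

MU_x = 3·(x−3)^2·(y−1)^2, MU_y = 2·(x−3)^3·(y−1).
MRS = (3/2)·(y−1)/(x−3).
Tangency: set MRS = p_x/p_y = 8/8 = 1.
So (3/2)·(y − 1)/(x − 3) = 1, i.e. (y − 1) = (2/3)·(x − 3).
Rewrite the budget in excess-of-subsistence terms: 8·(x − 3) + 8·(y − 1) = 112 − 8·3 − 8·1 = 80.
Substituting, (40/3)·(x − 3) = 80, so x − 3 = 6 and x* = 9.
Then y − 1 = (2/3)·6 = 4, so y* = 5.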